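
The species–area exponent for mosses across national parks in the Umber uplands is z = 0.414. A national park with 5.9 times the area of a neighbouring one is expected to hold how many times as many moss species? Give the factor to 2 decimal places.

2.09

S₂/S₁ = (A₂/A₁)^z = 5.9^0.414
ln(S₂/S₁) = 0.414 × ln 5.9 = 0.414 × 1.7750 = 0.7348
S₂/S₁ = e^0.7348 ≈ 2.085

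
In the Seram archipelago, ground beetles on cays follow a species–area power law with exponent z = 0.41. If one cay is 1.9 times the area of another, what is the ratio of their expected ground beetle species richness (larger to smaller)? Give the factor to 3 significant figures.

S₂/S₁ = (A₂/A₁)^z = 1.9^0.41
ln(S₂/S₁) = 0.41 × ln 1.9 = 0.41 × 0.6419 = 0.2632
S₂/S₁ = e^0.2632 ≈ 1.301

1.30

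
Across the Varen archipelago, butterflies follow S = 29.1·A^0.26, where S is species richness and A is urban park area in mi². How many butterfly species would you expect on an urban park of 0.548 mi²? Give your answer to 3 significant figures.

24.9

S = 29.1 × 0.548^0.26
ln S = ln 29.1 + 0.26 × ln 0.548 = 3.3707 + 0.26 × -0.6015 = 3.2144
S = e^3.2144 ≈ 24.89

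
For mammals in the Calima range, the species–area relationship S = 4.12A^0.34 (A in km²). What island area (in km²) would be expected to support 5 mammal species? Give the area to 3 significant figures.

1.77 km²

5 = 4.12 × A^0.34  ⇒  A^0.34 = 5/4.12 = 1.214
ln A = ln(1.214) / 0.34 = 0.1936 / 0.34 = 0.5694
A = e^0.5694 ≈ 1.767 km²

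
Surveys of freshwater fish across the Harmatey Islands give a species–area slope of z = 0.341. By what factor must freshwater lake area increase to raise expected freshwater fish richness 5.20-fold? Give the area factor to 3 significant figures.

126

(A₂/A₁)^0.341 = 5.2, so A₂/A₁ = 5.2^(1/0.341) = 5.2^2.933
ln(A₂/A₁) = ln 5.2 / 0.341 = 1.6487 / 0.341 = 4.8348
A₂/A₁ = e^4.8348 ≈ 125.8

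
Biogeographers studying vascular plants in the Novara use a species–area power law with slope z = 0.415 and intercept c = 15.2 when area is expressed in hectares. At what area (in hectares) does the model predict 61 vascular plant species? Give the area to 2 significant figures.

28 hectares

61 = 15.2 × A^0.415  ⇒  A^0.415 = 61/15.2 = 4.013
ln A = ln(4.013) / 0.415 = 1.3896 / 0.415 = 3.3484
A = e^3.3484 ≈ 28.46 hectares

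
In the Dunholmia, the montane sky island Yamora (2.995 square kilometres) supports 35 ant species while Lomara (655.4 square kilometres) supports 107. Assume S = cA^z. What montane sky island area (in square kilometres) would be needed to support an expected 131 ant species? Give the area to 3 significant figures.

1740 square kilometres

z = ln(107/35) / ln(655.4/2.995) = 1.1175 / 5.3883 = 0.2074
c = 35 / 2.995^0.2074 = 35 / 1.255 = 27.88
A = (131/27.88)^(1/0.2074) ⇒ ln A = ln(4.699)/0.2074 = 7.4610
A = e^7.4610 ≈ 1739 square kilometres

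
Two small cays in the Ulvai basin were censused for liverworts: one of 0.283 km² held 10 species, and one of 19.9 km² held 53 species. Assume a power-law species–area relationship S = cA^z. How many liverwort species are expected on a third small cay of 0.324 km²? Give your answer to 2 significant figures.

z = ln(53/10) / ln(19.9/0.283) = 1.6677 / 4.2530 = 0.3921
c = 10 / 0.283^0.3921 = 10 / 0.6096 = 16.4
S₃ = 16.4 × 0.324^0.3921 = 16.4 × 0.6428 ≈ 10.54

11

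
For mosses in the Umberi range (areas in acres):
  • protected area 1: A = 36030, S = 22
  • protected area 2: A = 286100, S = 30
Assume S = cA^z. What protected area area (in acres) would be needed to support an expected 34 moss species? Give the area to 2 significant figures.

z = ln(30/22) / ln(286100/36030) = 0.3102 / 2.0720 = 0.1497
c = 22 / 36030^0.1497 = 22 / 4.809 = 4.574
A = (34/4.574)^(1/0.1497) ⇒ ln A = ln(7.433)/0.1497 = 13.4002
A = e^13.4002 ≈ 660167 acres

660000 acres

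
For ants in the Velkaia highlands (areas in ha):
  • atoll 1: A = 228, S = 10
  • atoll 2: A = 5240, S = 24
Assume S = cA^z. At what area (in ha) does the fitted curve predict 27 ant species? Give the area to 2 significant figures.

z = ln(24/10) / ln(5240/228) = 0.8755 / 3.1347 = 0.2793
c = 10 / 228^0.2793 = 10 / 4.555 = 2.195
A = (27/2.195)^(1/0.2793) ⇒ ln A = ln(12.3)/0.2793 = 8.9858
A = e^8.9858 ≈ 7989 ha

8000 ha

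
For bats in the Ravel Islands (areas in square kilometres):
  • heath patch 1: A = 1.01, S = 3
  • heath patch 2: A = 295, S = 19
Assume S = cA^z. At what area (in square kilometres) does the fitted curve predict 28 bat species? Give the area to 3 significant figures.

972 square kilometres

z = ln(19/3) / ln(295/1.01) = 1.8458 / 5.6770 = 0.3251
c = 3 / 1.01^0.3251 = 3 / 1.003 = 2.99
A = (28/2.99)^(1/0.3251) ⇒ ln A = ln(9.364)/0.3251 = 6.8796
A = e^6.8796 ≈ 972.2 square kilometres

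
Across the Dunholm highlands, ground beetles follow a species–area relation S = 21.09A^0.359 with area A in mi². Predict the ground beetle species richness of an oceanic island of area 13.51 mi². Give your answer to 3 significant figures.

S = 21.09 × 13.51^0.359
ln S = ln 21.09 + 0.359 × ln 13.51 = 3.0488 + 0.359 × 2.6034 = 3.9834
S = e^3.9834 ≈ 53.7

53.7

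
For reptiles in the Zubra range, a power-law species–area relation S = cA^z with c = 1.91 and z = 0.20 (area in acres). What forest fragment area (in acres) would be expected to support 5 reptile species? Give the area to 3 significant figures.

5 = 1.91 × A^0.2  ⇒  A^0.2 = 5/1.91 = 2.618
ln A = ln(2.618) / 0.2 = 0.9623 / 0.2 = 4.8117
A = e^4.8117 ≈ 122.9 acres

123 acres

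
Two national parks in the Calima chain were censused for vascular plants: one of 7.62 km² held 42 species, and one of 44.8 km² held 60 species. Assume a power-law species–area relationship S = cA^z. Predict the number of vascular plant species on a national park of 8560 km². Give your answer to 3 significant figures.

z = ln(60/42) / ln(44.8/7.62) = 0.3567 / 1.7714 = 0.2013
c = 42 / 7.62^0.2013 = 42 / 1.505 = 27.9
S₃ = 27.9 × 8560^0.2013 = 27.9 × 6.192 ≈ 172.8

173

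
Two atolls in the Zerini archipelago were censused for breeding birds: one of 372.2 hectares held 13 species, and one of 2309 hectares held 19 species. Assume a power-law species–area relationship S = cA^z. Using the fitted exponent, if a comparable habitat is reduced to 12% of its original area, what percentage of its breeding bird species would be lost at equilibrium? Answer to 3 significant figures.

z = ln(19/13) / ln(2309/372.2) = 0.3795 / 1.8251 = 0.2079
S_new/S_old = (A_new/A_old)^z = 0.12^0.2079 = exp(0.2079 × -2.1203) = 0.6435
Fraction lost = 1 − 0.6435 = 0.3565

35.7%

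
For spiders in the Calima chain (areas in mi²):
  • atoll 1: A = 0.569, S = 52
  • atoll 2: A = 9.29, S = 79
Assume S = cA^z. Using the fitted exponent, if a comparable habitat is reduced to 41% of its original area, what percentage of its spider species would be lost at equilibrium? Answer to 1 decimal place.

12.5%

z = ln(79/52) / ln(9.29/0.569) = 0.4182 / 2.7928 = 0.1497
S_new/S_old = (A_new/A_old)^z = 0.41^0.1497 = exp(0.1497 × -0.8916) = 0.875
Fraction lost = 1 − 0.875 = 0.125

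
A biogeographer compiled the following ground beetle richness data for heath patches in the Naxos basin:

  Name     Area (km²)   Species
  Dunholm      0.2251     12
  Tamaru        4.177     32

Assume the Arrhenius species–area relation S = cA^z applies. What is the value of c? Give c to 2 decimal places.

19.80

z = ln(S₂/S₁) / ln(A₂/A₁) = ln(32/12) / ln(4.177/0.2251) = 0.9808 / 2.9208 = 0.3358
c = S₁ / A₁^z = 12 / 0.2251^0.3358 = 12 / 0.6061 = 19.8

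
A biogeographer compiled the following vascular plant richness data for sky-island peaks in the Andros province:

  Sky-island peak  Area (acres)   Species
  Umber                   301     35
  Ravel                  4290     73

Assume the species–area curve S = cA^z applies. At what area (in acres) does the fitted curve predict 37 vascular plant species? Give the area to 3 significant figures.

z = ln(73/35) / ln(4290/301) = 0.7351 / 2.6569 = 0.2767
c = 35 / 301^0.2767 = 35 / 4.85 = 7.216
A = (37/7.216)^(1/0.2767) ⇒ ln A = ln(5.127)/0.2767 = 5.9080
A = e^5.9080 ≈ 368 acres

368 acres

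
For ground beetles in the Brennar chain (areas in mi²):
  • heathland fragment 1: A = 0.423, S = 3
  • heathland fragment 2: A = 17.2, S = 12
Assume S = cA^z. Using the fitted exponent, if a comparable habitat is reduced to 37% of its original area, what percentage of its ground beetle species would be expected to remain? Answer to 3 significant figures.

z = ln(12/3) / ln(17.2/0.423) = 1.3863 / 3.7053 = 0.3741
S_new/S_old = (A_new/A_old)^z = 0.37^0.3741 = exp(0.3741 × -0.9943) = 0.6894

68.9%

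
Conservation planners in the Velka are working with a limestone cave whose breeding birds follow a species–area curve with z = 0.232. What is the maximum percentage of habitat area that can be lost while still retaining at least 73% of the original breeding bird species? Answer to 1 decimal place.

74.2%

Need (A_new/A_old)^0.232 = 0.73, so A_new/A_old = 0.73^(1/0.232) = 0.73^4.31
ln(A_new/A_old) = ln 0.73 / 0.232 = -0.3147 / 0.232 = -1.3565
A_new/A_old = e^-1.3565 ≈ 0.2576
Fraction that can be lost = 1 − 0.2576 = 0.7424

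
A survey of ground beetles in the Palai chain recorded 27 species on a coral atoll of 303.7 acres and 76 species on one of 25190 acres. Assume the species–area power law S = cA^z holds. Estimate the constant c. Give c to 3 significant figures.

7.08

z = ln(S₂/S₁) / ln(A₂/A₁) = ln(76/27) / ln(25190/303.7) = 1.0349 / 4.4182 = 0.2342
c = S₁ / A₁^z = 27 / 303.7^0.2342 = 27 / 3.815 = 7.078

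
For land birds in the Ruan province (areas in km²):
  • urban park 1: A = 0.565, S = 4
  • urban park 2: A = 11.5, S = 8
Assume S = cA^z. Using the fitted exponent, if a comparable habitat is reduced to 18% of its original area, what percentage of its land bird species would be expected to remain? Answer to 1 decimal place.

z = ln(8/4) / ln(11.5/0.565) = 0.6931 / 3.0133 = 0.2300
S_new/S_old = (A_new/A_old)^z = 0.18^0.2300 = exp(0.2300 × -1.7148) = 0.674

67.4%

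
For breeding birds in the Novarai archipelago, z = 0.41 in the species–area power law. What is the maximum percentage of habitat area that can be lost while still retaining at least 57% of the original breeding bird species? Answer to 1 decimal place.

Need (A_new/A_old)^0.41 = 0.57, so A_new/A_old = 0.57^(1/0.41) = 0.57^2.439
ln(A_new/A_old) = ln 0.57 / 0.41 = -0.5621 / 0.41 = -1.3710
A_new/A_old = e^-1.3710 ≈ 0.2538
Fraction that can be lost = 1 − 0.2538 = 0.7462

74.6%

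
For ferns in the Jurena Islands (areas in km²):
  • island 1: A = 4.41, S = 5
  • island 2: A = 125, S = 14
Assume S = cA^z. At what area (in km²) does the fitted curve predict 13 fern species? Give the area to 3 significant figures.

z = ln(14/5) / ln(125/4.41) = 1.0296 / 3.3444 = 0.3079
c = 5 / 4.41^0.3079 = 5 / 1.579 = 3.166
A = (13/3.166)^(1/0.3079) ⇒ ln A = ln(4.106)/0.3079 = 4.5876
A = e^4.5876 ≈ 98.26 km²

98.3 km²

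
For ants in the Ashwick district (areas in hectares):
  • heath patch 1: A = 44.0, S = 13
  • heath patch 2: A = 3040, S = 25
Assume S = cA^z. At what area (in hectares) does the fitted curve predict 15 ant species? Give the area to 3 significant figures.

z = ln(25/13) / ln(3040/44) = 0.6539 / 4.2354 = 0.1544
c = 13 / 44^0.1544 = 13 / 1.794 = 7.248
A = (15/7.248)^(1/0.1544) ⇒ ln A = ln(2.07)/0.1544 = 4.7110
A = e^4.7110 ≈ 111.2 hectares

111 hectares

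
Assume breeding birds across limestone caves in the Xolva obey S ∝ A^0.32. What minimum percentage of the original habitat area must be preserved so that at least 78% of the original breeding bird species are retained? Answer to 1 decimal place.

Need (A_new/A_old)^0.32 = 0.78, so A_new/A_old = 0.78^(1/0.32) = 0.78^3.125
ln(A_new/A_old) = ln 0.78 / 0.32 = -0.2485 / 0.32 = -0.7764
A_new/A_old = e^-0.7764 ≈ 0.46

46.0%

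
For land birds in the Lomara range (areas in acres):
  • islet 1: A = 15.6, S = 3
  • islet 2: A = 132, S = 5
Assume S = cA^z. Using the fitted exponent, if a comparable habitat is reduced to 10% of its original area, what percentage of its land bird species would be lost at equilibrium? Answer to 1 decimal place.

z = ln(5/3) / ln(132/15.6) = 0.5108 / 2.1355 = 0.2392
S_new/S_old = (A_new/A_old)^z = 0.1^0.2392 = exp(0.2392 × -2.3026) = 0.5765
Fraction lost = 1 − 0.5765 = 0.4235

42.4%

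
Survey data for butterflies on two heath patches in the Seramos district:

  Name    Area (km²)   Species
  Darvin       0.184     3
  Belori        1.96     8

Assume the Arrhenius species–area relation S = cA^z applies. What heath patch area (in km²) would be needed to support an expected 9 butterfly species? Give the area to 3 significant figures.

z = ln(8/3) / ln(1.96/0.184) = 0.9808 / 2.3658 = 0.4146
c = 3 / 0.184^0.4146 = 3 / 0.4957 = 6.052
A = (9/6.052)^(1/0.4146) ⇒ ln A = ln(1.487)/0.4146 = 0.9570
A = e^0.9570 ≈ 2.604 km²

2.60 km²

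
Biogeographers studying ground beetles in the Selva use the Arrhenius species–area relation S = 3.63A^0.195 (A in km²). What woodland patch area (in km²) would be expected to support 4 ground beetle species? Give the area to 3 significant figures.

4 = 3.63 × A^0.195  ⇒  A^0.195 = 4/3.63 = 1.102
ln A = ln(1.102) / 0.195 = 0.0971 / 0.195 = 0.4978
A = e^0.4978 ≈ 1.645 km²

1.65 km²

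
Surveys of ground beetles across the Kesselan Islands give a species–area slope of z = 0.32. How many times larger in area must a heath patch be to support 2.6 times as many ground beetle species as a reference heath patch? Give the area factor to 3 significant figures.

19.8

(A₂/A₁)^0.32 = 2.6, so A₂/A₁ = 2.6^(1/0.32) = 2.6^3.125
ln(A₂/A₁) = ln 2.6 / 0.32 = 0.9555 / 0.32 = 2.9860
A₂/A₁ = e^2.9860 ≈ 19.81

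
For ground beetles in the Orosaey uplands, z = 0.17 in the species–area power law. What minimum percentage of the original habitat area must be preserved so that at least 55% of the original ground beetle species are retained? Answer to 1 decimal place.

3.0%

Need (A_new/A_old)^0.17 = 0.55, so A_new/A_old = 0.55^(1/0.17) = 0.55^5.882
ln(A_new/A_old) = ln 0.55 / 0.17 = -0.5978 / 0.17 = -3.5167
A_new/A_old = e^-3.5167 ≈ 0.0297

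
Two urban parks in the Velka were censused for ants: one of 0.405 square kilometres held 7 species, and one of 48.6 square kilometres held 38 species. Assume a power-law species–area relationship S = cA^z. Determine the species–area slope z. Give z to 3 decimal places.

Taking logs: ln S = ln c + z ln A, so z = (ln S₂ − ln S₁)/(ln A₂ − ln A₁).
z = ln(38/7) / ln(48.6/0.405) = ln(5.429) / ln(120) = 1.6917 / 4.7875 = 0.3534

0.353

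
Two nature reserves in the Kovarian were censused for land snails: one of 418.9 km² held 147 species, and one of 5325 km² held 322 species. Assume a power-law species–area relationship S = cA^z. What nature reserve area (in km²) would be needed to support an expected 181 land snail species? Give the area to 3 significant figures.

822 km²

z = ln(322/147) / ln(5325/418.9) = 0.7841 / 2.5425 = 0.3084
c = 147 / 418.9^0.3084 = 147 / 6.437 = 22.84
A = (181/22.84)^(1/0.3084) ⇒ ln A = ln(7.925)/0.3084 = 6.7123
A = e^6.7123 ≈ 822.5 km²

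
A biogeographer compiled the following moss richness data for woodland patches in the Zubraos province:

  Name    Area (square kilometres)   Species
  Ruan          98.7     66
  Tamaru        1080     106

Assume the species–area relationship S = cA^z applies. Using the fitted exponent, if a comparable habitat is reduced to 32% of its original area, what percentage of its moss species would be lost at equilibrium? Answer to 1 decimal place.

z = ln(106/66) / ln(1080/98.7) = 0.4738 / 2.3926 = 0.1980
S_new/S_old = (A_new/A_old)^z = 0.32^0.1980 = exp(0.1980 × -1.1394) = 0.798
Fraction lost = 1 − 0.798 = 0.202

20.2%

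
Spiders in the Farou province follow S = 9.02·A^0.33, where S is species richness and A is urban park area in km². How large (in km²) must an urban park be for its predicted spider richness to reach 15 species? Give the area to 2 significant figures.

15 = 9.02 × A^0.33  ⇒  A^0.33 = 15/9.02 = 1.663
ln A = ln(1.663) / 0.33 = 0.5086 / 0.33 = 1.5412
A = e^1.5412 ≈ 4.67 km²

4.7 km²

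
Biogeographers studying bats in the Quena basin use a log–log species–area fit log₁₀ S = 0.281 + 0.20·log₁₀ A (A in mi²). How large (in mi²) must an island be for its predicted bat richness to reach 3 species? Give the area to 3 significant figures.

9.56 mi²

3 = 1.91 × A^0.2  ⇒  A^0.2 = 3/1.91 = 1.571
ln A = ln(1.571) / 0.2 = 0.4516 / 0.2 = 2.2579
A = e^2.2579 ≈ 9.563 mi²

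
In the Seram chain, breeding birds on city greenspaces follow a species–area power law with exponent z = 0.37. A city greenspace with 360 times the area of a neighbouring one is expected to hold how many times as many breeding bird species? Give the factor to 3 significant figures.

S₂/S₁ = (A₂/A₁)^z = 360^0.37
ln(S₂/S₁) = 0.37 × ln 360 = 0.37 × 5.8861 = 2.1779
S₂/S₁ = e^2.1779 ≈ 8.827

8.83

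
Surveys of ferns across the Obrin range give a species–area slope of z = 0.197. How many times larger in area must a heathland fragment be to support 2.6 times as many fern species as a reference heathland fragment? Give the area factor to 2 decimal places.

127.78

(A₂/A₁)^0.197 = 2.6, so A₂/A₁ = 2.6^(1/0.197) = 2.6^5.076
ln(A₂/A₁) = ln 2.6 / 0.197 = 0.9555 / 0.197 = 4.8503
A₂/A₁ = e^4.8503 ≈ 127.8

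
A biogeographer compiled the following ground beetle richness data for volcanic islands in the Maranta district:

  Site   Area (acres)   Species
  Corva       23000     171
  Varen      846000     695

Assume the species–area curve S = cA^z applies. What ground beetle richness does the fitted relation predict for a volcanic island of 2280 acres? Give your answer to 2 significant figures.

70

z = ln(695/171) / ln(846000/23000) = 1.4022 / 3.6050 = 0.3890
c = 171 / 23000^0.3890 = 171 / 49.73 = 3.439
S₃ = 3.439 × 2280^0.3890 = 3.439 × 20.24 ≈ 69.59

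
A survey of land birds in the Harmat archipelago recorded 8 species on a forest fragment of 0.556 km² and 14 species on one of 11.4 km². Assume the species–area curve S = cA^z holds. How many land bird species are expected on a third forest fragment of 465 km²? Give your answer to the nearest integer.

z = ln(14/8) / ln(11.4/0.556) = 0.5596 / 3.0206 = 0.1853
c = 8 / 0.556^0.1853 = 8 / 0.897 = 8.919
S₃ = 8.919 × 465^0.1853 = 8.919 × 3.12 ≈ 27.83

28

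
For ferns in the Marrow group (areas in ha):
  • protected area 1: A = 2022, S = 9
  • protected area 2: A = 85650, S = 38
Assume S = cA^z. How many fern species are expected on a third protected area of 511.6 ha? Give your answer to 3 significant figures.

5.31

z = ln(38/9) / ln(85650/2022) = 1.4404 / 3.7462 = 0.3845
c = 9 / 2022^0.3845 = 9 / 18.67 = 0.4822
S₃ = 0.4822 × 511.6^0.3845 = 0.4822 × 11 ≈ 5.306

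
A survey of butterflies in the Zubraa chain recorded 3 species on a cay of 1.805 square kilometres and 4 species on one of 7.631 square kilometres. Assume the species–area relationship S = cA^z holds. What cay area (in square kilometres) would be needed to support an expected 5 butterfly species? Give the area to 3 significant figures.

z = ln(4/3) / ln(7.631/1.805) = 0.2877 / 1.4417 = 0.1995
c = 3 / 1.805^0.1995 = 3 / 1.125 = 2.666
A = (5/2.666)^(1/0.1995) ⇒ ln A = ln(1.875)/0.1995 = 3.1505
A = e^3.1505 ≈ 23.35 square kilometres

23.3 square kilometres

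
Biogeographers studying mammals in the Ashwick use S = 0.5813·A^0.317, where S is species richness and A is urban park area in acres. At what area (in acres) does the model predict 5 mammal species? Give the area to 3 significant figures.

5 = 0.5813 × A^0.317  ⇒  A^0.317 = 5/0.5813 = 8.601
ln A = ln(8.601) / 0.317 = 2.1519 / 0.317 = 6.7884
A = e^6.7884 ≈ 887.5 acres

888 acres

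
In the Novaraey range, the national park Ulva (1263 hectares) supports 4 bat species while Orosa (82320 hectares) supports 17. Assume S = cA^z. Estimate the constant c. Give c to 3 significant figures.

z = ln(S₂/S₁) / ln(A₂/A₁) = ln(17/4) / ln(82320/1263) = 1.4469 / 4.1771 = 0.3464
c = S₁ / A₁^z = 4 / 1263^0.3464 = 4 / 11.87 = 0.3371

0.337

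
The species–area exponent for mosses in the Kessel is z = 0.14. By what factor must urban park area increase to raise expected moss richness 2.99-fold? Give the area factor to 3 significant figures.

2500

(A₂/A₁)^0.14 = 2.99, so A₂/A₁ = 2.99^(1/0.14) = 2.99^7.143
ln(A₂/A₁) = ln 2.99 / 0.14 = 1.0953 / 0.14 = 7.8234
A₂/A₁ = e^7.8234 ≈ 2498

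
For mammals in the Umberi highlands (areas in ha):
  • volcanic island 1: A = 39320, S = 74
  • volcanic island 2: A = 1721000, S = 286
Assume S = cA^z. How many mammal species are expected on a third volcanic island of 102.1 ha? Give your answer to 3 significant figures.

8.79

z = ln(286/74) / ln(1721000/39320) = 1.3519 / 3.7789 = 0.3578
c = 74 / 39320^0.3578 = 74 / 44.03 = 1.681
S₃ = 1.681 × 102.1^0.3578 = 1.681 × 5.233 ≈ 8.795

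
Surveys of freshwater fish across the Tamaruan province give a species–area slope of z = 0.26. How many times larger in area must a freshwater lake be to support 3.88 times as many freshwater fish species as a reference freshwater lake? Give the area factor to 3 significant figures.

(A₂/A₁)^0.26 = 3.88, so A₂/A₁ = 3.88^(1/0.26) = 3.88^3.846
ln(A₂/A₁) = ln 3.88 / 0.26 = 1.3558 / 0.26 = 5.2148
A₂/A₁ = e^5.2148 ≈ 184

184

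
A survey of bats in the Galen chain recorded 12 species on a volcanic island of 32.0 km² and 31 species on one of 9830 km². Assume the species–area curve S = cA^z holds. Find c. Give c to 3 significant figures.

6.76

z = ln(S₂/S₁) / ln(A₂/A₁) = ln(31/12) / ln(9830/32) = 0.9491 / 5.7275 = 0.1657
c = S₁ / A₁^z = 12 / 32^0.1657 = 12 / 1.776 = 6.757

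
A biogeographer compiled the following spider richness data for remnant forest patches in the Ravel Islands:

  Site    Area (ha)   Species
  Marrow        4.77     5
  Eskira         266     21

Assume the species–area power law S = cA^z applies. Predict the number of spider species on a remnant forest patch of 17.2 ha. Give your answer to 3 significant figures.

7.90

z = ln(21/5) / ln(266/4.77) = 1.4351 / 4.0212 = 0.3569
c = 5 / 4.77^0.3569 = 5 / 1.746 = 2.863
S₃ = 2.863 × 17.2^0.3569 = 2.863 × 2.76 ≈ 7.902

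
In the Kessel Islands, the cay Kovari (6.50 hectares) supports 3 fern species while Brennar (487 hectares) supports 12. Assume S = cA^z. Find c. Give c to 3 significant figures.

z = ln(S₂/S₁) / ln(A₂/A₁) = ln(12/3) / ln(487/6.5) = 1.3863 / 4.3165 = 0.3212
c = S₁ / A₁^z = 3 / 6.5^0.3212 = 3 / 1.824 = 1.645

1.64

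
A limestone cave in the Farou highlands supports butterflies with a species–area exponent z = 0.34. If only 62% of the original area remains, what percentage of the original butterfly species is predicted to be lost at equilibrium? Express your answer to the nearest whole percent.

S_new/S_old = (A_new/A_old)^z = 0.62^0.34
= exp(0.34 × ln 0.62) = exp(0.34 × -0.4780) = exp(-0.1625) ≈ 0.85
Fraction lost = 1 − 0.85 = 0.15

15%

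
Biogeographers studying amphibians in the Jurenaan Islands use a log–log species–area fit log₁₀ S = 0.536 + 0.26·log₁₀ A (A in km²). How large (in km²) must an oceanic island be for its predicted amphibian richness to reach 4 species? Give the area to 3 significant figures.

1.80 km²

4 = 3.436 × A^0.26  ⇒  A^0.26 = 4/3.436 = 1.164
ln A = ln(1.164) / 0.26 = 0.1521 / 0.26 = 0.5850
A = e^0.5850 ≈ 1.795 km²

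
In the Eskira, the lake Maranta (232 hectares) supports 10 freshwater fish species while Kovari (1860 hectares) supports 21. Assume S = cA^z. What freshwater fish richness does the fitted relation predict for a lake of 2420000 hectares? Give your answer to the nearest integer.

z = ln(21/10) / ln(1860/232) = 0.7419 / 2.0816 = 0.3564
c = 10 / 232^0.3564 = 10 / 6.968 = 1.435
S₃ = 1.435 × 2420000^0.3564 = 1.435 × 188.5 ≈ 270.5

271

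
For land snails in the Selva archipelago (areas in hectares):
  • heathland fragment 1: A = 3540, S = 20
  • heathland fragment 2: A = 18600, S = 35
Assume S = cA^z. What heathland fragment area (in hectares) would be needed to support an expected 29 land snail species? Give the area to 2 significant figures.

11000 hectares

z = ln(35/20) / ln(18600/3540) = 0.5596 / 1.6590 = 0.3373
c = 20 / 3540^0.3373 = 20 / 15.74 = 1.27
A = (29/1.27)^(1/0.3373) ⇒ ln A = ln(22.83)/0.3373 = 9.2734
A = e^9.2734 ≈ 10651 hectares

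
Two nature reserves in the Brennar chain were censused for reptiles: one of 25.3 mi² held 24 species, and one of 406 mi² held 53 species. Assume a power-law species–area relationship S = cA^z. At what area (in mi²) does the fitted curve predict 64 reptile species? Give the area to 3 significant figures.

z = ln(53/24) / ln(406/25.3) = 0.7922 / 2.7755 = 0.2854
c = 24 / 25.3^0.2854 = 24 / 2.515 = 9.544
A = (64/9.544)^(1/0.2854) ⇒ ln A = ln(6.706)/0.2854 = 6.6671
A = e^6.6671 ≈ 786.1 mi²

786 mi²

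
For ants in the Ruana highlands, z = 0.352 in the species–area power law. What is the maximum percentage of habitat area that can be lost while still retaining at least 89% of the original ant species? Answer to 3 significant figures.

28.2%

Need (A_new/A_old)^0.352 = 0.89, so A_new/A_old = 0.89^(1/0.352) = 0.89^2.841
ln(A_new/A_old) = ln 0.89 / 0.352 = -0.1165 / 0.352 = -0.3311
A_new/A_old = e^-0.3311 ≈ 0.7182
Fraction that can be lost = 1 − 0.7182 = 0.2818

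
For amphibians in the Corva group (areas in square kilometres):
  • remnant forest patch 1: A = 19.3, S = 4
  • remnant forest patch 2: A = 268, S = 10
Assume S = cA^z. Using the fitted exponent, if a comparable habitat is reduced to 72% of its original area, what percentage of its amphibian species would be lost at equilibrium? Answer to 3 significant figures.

z = ln(10/4) / ln(268/19.3) = 0.9163 / 2.6309 = 0.3483
S_new/S_old = (A_new/A_old)^z = 0.72^0.3483 = exp(0.3483 × -0.3285) = 0.8919
Fraction lost = 1 − 0.8919 = 0.1081

10.8%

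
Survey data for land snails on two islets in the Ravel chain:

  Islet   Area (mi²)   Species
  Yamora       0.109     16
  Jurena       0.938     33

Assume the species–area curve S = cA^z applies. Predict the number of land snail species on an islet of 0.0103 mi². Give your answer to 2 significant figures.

z = ln(33/16) / ln(0.938/0.109) = 0.7239 / 2.1524 = 0.3363
c = 16 / 0.109^0.3363 = 16 / 0.4745 = 33.72
S₃ = 33.72 × 0.0103^0.3363 = 33.72 × 0.2146 ≈ 7.236

7.2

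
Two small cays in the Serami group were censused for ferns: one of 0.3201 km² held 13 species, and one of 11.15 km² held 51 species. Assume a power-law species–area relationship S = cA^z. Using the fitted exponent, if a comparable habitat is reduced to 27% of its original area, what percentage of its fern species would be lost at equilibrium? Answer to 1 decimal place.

39.6%

z = ln(51/13) / ln(11.15/0.3201) = 1.3669 / 3.5506 = 0.3850
S_new/S_old = (A_new/A_old)^z = 0.27^0.3850 = exp(0.3850 × -1.3093) = 0.6041
Fraction lost = 1 − 0.6041 = 0.3959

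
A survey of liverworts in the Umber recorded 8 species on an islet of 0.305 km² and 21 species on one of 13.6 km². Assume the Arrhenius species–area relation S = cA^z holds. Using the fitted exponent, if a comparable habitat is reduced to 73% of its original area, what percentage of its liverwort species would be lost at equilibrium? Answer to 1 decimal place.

7.7%

z = ln(21/8) / ln(13.6/0.305) = 0.9651 / 3.7975 = 0.2541
S_new/S_old = (A_new/A_old)^z = 0.73^0.2541 = exp(0.2541 × -0.3147) = 0.9231
Fraction lost = 1 − 0.9231 = 0.07686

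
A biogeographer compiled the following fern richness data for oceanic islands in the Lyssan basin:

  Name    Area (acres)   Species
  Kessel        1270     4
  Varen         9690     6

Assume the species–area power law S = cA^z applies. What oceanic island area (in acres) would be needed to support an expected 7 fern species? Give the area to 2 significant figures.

21000 acres

z = ln(6/4) / ln(9690/1270) = 0.4055 / 2.0321 = 0.1995
c = 4 / 1270^0.1995 = 4 / 4.162 = 0.9611
A = (7/0.9611)^(1/0.1995) ⇒ ln A = ln(7.284)/0.1995 = 9.9514
A = e^9.9514 ≈ 20982 acres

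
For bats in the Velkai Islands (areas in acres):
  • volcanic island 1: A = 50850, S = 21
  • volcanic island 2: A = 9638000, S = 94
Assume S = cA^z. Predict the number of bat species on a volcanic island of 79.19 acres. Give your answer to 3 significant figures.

z = ln(94/21) / ln(9638000/50850) = 1.4988 / 5.2446 = 0.2858
c = 21 / 50850^0.2858 = 21 / 22.13 = 0.949
S₃ = 0.949 × 79.19^0.2858 = 0.949 × 3.488 ≈ 3.31

3.31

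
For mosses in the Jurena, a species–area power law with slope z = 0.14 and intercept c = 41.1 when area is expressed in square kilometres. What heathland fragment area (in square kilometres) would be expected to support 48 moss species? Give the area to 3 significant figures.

48 = 41.1 × A^0.14  ⇒  A^0.14 = 48/41.1 = 1.168
ln A = ln(1.168) / 0.14 = 0.1552 / 0.14 = 1.1085
A = e^1.1085 ≈ 3.03 square kilometres

3.03 square kilometres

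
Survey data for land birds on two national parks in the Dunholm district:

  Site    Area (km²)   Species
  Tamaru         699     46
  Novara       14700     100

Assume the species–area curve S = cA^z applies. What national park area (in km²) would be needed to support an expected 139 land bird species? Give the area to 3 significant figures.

z = ln(100/46) / ln(14700/699) = 0.7765 / 3.0460 = 0.2549
c = 46 / 699^0.2549 = 46 / 5.311 = 8.661
A = (139/8.661)^(1/0.2549) ⇒ ln A = ln(16.05)/0.2549 = 10.8873
A = e^10.8873 ≈ 53493 km²

53500 km²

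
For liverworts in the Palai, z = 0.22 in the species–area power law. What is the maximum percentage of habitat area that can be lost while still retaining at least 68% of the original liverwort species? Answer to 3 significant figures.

82.7%

Need (A_new/A_old)^0.22 = 0.68, so A_new/A_old = 0.68^(1/0.22) = 0.68^4.545
ln(A_new/A_old) = ln 0.68 / 0.22 = -0.3857 / 0.22 = -1.7530
A_new/A_old = e^-1.7530 ≈ 0.1733
Fraction that can be lost = 1 − 0.1733 = 0.8267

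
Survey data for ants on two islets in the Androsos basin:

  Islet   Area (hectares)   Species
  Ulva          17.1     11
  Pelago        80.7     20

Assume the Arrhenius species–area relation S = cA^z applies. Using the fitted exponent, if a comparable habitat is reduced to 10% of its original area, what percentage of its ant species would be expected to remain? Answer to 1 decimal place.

41.2%

z = ln(20/11) / ln(80.7/17.1) = 0.5978 / 1.5517 = 0.3853
S_new/S_old = (A_new/A_old)^z = 0.1^0.3853 = exp(0.3853 × -2.3026) = 0.4118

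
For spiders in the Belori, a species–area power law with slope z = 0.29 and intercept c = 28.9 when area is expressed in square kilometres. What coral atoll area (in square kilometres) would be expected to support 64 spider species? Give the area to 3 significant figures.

64 = 28.9 × A^0.29  ⇒  A^0.29 = 64/28.9 = 2.215
ln A = ln(2.215) / 0.29 = 0.7950 / 0.29 = 2.7415
A = e^2.7415 ≈ 15.51 square kilometres

15.5 square kilometres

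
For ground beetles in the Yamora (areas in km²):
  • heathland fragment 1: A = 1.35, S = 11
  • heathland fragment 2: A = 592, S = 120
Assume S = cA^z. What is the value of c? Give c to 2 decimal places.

9.78

z = ln(S₂/S₁) / ln(A₂/A₁) = ln(120/11) / ln(592/1.35) = 2.3896 / 6.0834 = 0.3928
c = S₁ / A₁^z = 11 / 1.35^0.3928 = 11 / 1.125 = 9.777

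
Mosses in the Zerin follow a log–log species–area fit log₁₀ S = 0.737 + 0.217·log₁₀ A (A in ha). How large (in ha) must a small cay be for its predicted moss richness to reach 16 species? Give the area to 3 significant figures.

142 ha

16 = 5.458 × A^0.217  ⇒  A^0.217 = 16/5.458 = 2.932
ln A = ln(2.932) / 0.217 = 1.0756 / 0.217 = 4.9566
A = e^4.9566 ≈ 142.1 ha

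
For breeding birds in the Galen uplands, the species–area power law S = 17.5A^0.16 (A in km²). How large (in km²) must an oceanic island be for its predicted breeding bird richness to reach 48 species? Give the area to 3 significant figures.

48 = 17.5 × A^0.16  ⇒  A^0.16 = 48/17.5 = 2.743
ln A = ln(2.743) / 0.16 = 1.0090 / 0.16 = 6.3063
A = e^6.3063 ≈ 548 km²

548 km²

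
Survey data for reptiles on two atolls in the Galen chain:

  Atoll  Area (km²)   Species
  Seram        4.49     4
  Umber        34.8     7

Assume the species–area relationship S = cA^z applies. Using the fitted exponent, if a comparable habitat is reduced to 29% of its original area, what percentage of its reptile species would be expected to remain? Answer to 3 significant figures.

z = ln(7/4) / ln(34.8/4.49) = 0.5596 / 2.0478 = 0.2733
S_new/S_old = (A_new/A_old)^z = 0.29^0.2733 = exp(0.2733 × -1.2379) = 0.713

71.3%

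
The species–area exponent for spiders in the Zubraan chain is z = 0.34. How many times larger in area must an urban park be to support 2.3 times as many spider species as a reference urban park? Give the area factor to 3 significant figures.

11.6

(A₂/A₁)^0.34 = 2.3, so A₂/A₁ = 2.3^(1/0.34) = 2.3^2.941
ln(A₂/A₁) = ln 2.3 / 0.34 = 0.8329 / 0.34 = 2.4497
A₂/A₁ = e^2.4497 ≈ 11.59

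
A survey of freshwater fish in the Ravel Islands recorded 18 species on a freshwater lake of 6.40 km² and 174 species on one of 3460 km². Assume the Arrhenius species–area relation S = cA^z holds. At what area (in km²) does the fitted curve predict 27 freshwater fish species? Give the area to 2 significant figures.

z = ln(174/18) / ln(3460/6.4) = 2.2687 / 6.2927 = 0.3605
c = 18 / 6.4^0.3605 = 18 / 1.953 = 9.218
A = (27/9.218)^(1/0.3605) ⇒ ln A = ln(2.929)/0.3605 = 2.9810
A = e^2.9810 ≈ 19.71 km²

20 km²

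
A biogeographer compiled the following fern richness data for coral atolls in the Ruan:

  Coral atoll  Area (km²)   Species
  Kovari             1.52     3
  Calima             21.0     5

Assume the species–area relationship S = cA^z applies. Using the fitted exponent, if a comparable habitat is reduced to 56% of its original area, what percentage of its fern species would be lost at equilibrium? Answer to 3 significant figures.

10.7%

z = ln(5/3) / ln(21/1.52) = 0.5108 / 2.6258 = 0.1945
S_new/S_old = (A_new/A_old)^z = 0.56^0.1945 = exp(0.1945 × -0.5798) = 0.8933
Fraction lost = 1 − 0.8933 = 0.1067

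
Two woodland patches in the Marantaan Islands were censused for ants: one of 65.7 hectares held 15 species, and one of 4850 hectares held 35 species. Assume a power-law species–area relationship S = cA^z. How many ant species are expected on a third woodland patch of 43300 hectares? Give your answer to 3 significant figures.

53.9

z = ln(35/15) / ln(4850/65.7) = 0.8473 / 4.3016 = 0.1970
c = 15 / 65.7^0.1970 = 15 / 2.28 = 6.578
S₃ = 6.578 × 43300^0.1970 = 6.578 × 8.189 ≈ 53.87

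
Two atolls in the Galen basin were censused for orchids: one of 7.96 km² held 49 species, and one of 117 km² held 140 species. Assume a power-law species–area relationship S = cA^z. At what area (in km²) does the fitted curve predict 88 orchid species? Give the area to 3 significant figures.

z = ln(140/49) / ln(117/7.96) = 1.0498 / 2.6877 = 0.3906
c = 49 / 7.96^0.3906 = 49 / 2.249 = 21.79
A = (88/21.79)^(1/0.3906) ⇒ ln A = ln(4.038)/0.3906 = 3.5735
A = e^3.5735 ≈ 35.64 km²

35.6 km²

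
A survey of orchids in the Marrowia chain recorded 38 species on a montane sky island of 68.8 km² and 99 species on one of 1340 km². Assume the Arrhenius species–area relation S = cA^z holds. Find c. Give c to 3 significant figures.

9.71

z = ln(S₂/S₁) / ln(A₂/A₁) = ln(99/38) / ln(1340/68.8) = 0.9575 / 2.9692 = 0.3225
c = S₁ / A₁^z = 38 / 68.8^0.3225 = 38 / 3.914 = 9.709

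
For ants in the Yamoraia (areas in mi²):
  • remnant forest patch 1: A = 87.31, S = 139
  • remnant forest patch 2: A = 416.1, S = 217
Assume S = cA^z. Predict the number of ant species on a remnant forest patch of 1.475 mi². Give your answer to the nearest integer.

z = ln(217/139) / ln(416.1/87.31) = 0.4454 / 1.5615 = 0.2853
c = 139 / 87.31^0.2853 = 139 / 3.579 = 38.84
S₃ = 38.84 × 1.475^0.2853 = 38.84 × 1.117 ≈ 43.4

43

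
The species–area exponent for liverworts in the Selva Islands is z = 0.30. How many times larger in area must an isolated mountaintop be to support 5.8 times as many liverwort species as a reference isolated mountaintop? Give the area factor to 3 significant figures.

351

(A₂/A₁)^0.3 = 5.8, so A₂/A₁ = 5.8^(1/0.3) = 5.8^3.333
ln(A₂/A₁) = ln 5.8 / 0.3 = 1.7579 / 0.3 = 5.8595
A₂/A₁ = e^5.8595 ≈ 350.6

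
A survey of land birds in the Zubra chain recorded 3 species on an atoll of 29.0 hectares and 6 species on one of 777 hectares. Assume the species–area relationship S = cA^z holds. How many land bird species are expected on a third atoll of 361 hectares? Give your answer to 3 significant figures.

z = ln(6/3) / ln(777/29) = 0.6931 / 3.2881 = 0.2108
c = 3 / 29^0.2108 = 3 / 2.034 = 1.475
S₃ = 1.475 × 361^0.2108 = 1.475 × 3.46 ≈ 5.105

5.10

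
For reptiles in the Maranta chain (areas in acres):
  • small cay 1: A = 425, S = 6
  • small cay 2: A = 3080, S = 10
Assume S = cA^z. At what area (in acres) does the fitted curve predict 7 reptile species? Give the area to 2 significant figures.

z = ln(10/6) / ln(3080/425) = 0.5108 / 1.9806 = 0.2579
c = 6 / 425^0.2579 = 6 / 4.763 = 1.26
A = (7/1.26)^(1/0.2579) ⇒ ln A = ln(5.557)/0.2579 = 6.6498
A = e^6.6498 ≈ 772.6 acres

770 acres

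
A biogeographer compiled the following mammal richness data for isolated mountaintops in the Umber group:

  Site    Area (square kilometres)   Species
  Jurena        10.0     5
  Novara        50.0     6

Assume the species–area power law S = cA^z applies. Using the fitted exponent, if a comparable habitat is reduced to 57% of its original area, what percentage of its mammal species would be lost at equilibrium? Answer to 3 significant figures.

6.17%

z = ln(6/5) / ln(50/10) = 0.1823 / 1.6094 = 0.1133
S_new/S_old = (A_new/A_old)^z = 0.57^0.1133 = exp(0.1133 × -0.5621) = 0.9383
Fraction lost = 1 − 0.9383 = 0.06169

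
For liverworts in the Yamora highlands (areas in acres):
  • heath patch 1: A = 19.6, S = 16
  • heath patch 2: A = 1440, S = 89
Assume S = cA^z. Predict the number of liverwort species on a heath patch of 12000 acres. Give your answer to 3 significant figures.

208

z = ln(89/16) / ln(1440/19.6) = 1.7160 / 4.2969 = 0.3994
c = 16 / 19.6^0.3994 = 16 / 3.282 = 4.876
S₃ = 4.876 × 12000^0.3994 = 4.876 × 42.57 ≈ 207.6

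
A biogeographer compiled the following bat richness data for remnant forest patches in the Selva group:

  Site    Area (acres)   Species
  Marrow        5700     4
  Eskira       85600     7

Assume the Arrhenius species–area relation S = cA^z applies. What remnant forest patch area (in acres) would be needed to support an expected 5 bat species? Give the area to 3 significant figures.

z = ln(7/4) / ln(85600/5700) = 0.5596 / 2.7092 = 0.2066
c = 4 / 5700^0.2066 = 4 / 5.968 = 0.6703
A = (5/0.6703)^(1/0.2066) ⇒ ln A = ln(7.46)/0.2066 = 9.7285
A = e^9.7285 ≈ 16789 acres

16800 acres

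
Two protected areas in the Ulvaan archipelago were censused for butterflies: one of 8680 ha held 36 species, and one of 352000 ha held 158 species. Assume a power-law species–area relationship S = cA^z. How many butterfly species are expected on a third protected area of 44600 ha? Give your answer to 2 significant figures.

69

z = ln(158/36) / ln(352000/8680) = 1.4791 / 3.7026 = 0.3995
c = 36 / 8680^0.3995 = 36 / 37.44 = 0.9616
S₃ = 0.9616 × 44600^0.3995 = 0.9616 × 71.99 ≈ 69.22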